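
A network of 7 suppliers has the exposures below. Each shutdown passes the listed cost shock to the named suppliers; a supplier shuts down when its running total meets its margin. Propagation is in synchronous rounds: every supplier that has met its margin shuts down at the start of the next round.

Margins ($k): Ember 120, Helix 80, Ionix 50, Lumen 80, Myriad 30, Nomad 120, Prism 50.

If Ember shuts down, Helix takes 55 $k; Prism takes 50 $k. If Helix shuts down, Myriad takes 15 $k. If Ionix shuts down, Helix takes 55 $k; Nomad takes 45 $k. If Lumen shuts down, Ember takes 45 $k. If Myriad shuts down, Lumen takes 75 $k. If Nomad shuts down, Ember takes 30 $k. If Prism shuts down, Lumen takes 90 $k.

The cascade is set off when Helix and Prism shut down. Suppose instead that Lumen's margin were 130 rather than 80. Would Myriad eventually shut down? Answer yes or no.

no

With Lumen's margin at 130:
Round 1 — Helix, Prism shut down (initial).
  Lumen: +90 → 90 < 130
  Myriad: +15 → 15 < 30
No further shutdowns.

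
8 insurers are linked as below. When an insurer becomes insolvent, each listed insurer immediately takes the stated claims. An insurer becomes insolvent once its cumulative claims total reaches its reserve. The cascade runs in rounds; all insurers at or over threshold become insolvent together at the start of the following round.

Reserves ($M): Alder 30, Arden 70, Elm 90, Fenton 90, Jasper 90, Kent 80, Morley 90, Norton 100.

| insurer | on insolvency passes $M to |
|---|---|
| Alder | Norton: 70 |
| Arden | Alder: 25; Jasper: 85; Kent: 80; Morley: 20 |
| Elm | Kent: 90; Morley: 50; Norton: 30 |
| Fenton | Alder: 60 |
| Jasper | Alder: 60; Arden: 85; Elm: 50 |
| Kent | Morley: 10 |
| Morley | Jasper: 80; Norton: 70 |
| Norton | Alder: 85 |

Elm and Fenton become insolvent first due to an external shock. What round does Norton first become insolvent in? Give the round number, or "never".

Round 1 — Elm, Fenton become insolvent (initial).
  Alder: +60 → 60 ≥ 30
  Kent: +90 → 90 ≥ 80
  Morley: +50 → 50 < 90
  Norton: +30 → 30 < 100
Round 2 — Alder, Kent become insolvent.
  Morley: +10 → 60 < 90
  Norton: +70 → 100 ≥ 100
Round 3 — Norton becomes insolvent.
No further insolvencies.

3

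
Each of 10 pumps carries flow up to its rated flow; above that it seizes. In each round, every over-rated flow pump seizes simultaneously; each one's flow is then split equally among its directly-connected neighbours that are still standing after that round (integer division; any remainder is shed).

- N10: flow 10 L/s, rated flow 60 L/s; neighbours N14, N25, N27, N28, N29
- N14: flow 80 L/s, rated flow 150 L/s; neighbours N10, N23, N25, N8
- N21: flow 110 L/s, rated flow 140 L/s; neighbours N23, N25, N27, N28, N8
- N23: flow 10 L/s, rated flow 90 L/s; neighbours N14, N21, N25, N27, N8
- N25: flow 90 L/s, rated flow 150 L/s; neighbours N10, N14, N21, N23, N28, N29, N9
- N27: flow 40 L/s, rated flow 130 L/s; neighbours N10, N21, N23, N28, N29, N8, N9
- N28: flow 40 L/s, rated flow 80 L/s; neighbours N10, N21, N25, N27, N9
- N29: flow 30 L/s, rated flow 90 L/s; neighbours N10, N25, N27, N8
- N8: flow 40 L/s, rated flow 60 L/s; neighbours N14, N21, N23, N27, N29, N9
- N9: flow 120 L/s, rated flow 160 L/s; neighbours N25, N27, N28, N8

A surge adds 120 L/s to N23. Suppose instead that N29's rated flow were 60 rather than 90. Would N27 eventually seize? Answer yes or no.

yes

With N29's rated flow at 60:
Round 1 — N23 at 130 > 90. N23 seizes.
  N23 sheds 130 L/s to N14, N21, N25, N27, N8: 26 each.
    N14: 80+26 = 106 ≤ 150
    N21: 110+26 = 136 ≤ 140
    N25: 90+26 = 116 ≤ 150
    N27: 40+26 = 66 ≤ 130
    N8: 40+26 = 66 > 60
Round 2 — N8 seizes.
  N8 sheds 66 L/s to N14, N21, N27, N29, N9: 13 each (1 lost).
    N14: 106+13 = 119 ≤ 150
    N21: 136+13 = 149 > 140
    N27: 66+13 = 79 ≤ 130
    N29: 30+13 = 43 ≤ 60
    N9: 120+13 = 133 ≤ 160
Round 3 — N21 seizes.
  N21 sheds 149 L/s to N25, N27, N28: 49 each (2 lost).
    N25: 116+49 = 165 > 150
    N27: 79+49 = 128 ≤ 130
    N28: 40+49 = 89 > 80
Round 4 — N25, N28 seize.
  N25 sheds 165 L/s to N10, N14, N29, N9: 41 each (1 lost).
    N10: 10+41 = 51 ≤ 60
    N14: 119+41 = 160 > 150
    N29: 43+41 = 84 > 60
    N9: 133+41 = 174 > 160
  N28 sheds 89 L/s to N10, N27, N9: 29 each (2 lost).
    N10: 51+29 = 80 > 60
    N27: 128+29 = 157 > 130
    N9: 174+29 = 203 > 160
Round 5 — N10, N14, N27, N29, N9 seize.
  N10 sheds 80 L/s: no online neighbours, lost.
  N14 sheds 160 L/s: no online neighbours, lost.
  N27 sheds 157 L/s: no online neighbours, lost.
  N29 sheds 84 L/s: no online neighbours, lost.
  N9 sheds 203 L/s: no online neighbours, lost.
No further seizures.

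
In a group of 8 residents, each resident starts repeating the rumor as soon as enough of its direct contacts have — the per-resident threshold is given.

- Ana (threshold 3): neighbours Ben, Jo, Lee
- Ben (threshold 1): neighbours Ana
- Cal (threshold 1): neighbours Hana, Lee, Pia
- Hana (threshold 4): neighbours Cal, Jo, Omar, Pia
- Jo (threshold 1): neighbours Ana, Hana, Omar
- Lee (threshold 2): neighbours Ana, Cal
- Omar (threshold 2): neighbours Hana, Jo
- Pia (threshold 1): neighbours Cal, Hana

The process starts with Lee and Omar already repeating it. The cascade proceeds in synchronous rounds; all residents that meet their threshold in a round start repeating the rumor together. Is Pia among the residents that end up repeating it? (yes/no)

Round 1 — Lee, Omar start repeating the rumor (initial).
Round 2 — checking thresholds:
  Ana: 1 of 3 neighbours < 3, below threshold.
  Cal: 1 of 3 neighbours ≥ 1, starts repeating the rumor.
  Hana: 1 of 4 neighbours < 4, below threshold.
  Jo: 1 of 3 neighbours ≥ 1, starts repeating the rumor.
Round 3 — checking thresholds:
  Ana: 2 of 3 neighbours < 3, below threshold.
  Hana: 3 of 4 neighbours < 4, below threshold.
  Pia: 1 of 2 neighbours ≥ 1, starts repeating the rumor.
Round 4 — checking thresholds:
  Ana: 2 of 3 neighbours < 3, below threshold.
  Hana: 4 of 4 neighbours ≥ 4, starts repeating the rumor.
Round 5 — no new spreads; cascade stops.

yes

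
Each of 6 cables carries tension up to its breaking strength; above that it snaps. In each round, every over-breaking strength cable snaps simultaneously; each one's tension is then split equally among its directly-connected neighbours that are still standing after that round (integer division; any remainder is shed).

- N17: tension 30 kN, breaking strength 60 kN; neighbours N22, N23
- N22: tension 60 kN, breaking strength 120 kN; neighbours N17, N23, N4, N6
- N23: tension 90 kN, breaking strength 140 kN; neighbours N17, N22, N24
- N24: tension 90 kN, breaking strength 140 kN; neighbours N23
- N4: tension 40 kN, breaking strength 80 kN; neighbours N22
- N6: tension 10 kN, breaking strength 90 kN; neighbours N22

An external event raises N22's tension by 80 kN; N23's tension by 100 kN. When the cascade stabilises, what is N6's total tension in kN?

56

Round 1 — N22 at 140 > 120; N23 at 190 > 140. N22, N23 snap.
  N22 sheds 140 kN to N17, N4, N6: 46 each (2 lost).
    N17: 30+46 = 76 > 60
    N4: 40+46 = 86 > 80
    N6: 10+46 = 56 ≤ 90
  N23 sheds 190 kN to N17, N24: 95 each.
    N17: 76+95 = 171 > 60
    N24: 90+95 = 185 > 140
Round 2 — N17, N24, N4 snap.
  N17 sheds 171 kN: no online neighbours, lost.
  N24 sheds 185 kN: no online neighbours, lost.
  N4 sheds 86 kN: no online neighbours, lost.
No further breaks.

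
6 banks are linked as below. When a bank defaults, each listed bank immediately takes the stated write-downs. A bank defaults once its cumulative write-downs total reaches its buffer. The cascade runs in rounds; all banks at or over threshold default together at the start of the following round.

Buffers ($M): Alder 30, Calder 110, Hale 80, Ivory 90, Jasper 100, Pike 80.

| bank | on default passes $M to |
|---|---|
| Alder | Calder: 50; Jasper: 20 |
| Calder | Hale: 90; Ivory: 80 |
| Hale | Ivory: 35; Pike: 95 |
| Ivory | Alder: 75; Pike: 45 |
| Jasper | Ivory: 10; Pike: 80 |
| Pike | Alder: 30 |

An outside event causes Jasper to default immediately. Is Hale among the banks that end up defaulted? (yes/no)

no

Round 1 — Jasper defaults (initial).
  Ivory: +10 → 10 < 90
  Pike: +80 → 80 ≥ 80
Round 2 — Pike defaults.
  Alder: +30 → 30 ≥ 30
Round 3 — Alder defaults.
  Calder: +50 → 50 < 110
No further defaults.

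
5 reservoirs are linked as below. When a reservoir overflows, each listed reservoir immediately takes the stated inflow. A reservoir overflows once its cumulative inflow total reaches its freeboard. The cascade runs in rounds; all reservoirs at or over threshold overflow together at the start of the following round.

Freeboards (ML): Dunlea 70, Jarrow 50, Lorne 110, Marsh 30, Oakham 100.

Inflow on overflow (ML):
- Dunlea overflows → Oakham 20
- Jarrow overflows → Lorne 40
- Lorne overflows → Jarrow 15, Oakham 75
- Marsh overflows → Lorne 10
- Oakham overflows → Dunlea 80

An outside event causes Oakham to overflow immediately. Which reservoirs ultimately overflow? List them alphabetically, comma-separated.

Dunlea, Oakham

Round 1 — Oakham overflows (initial).
  Dunlea: +80 → 80 ≥ 70
Round 2 — Dunlea overflows.
No further overflows.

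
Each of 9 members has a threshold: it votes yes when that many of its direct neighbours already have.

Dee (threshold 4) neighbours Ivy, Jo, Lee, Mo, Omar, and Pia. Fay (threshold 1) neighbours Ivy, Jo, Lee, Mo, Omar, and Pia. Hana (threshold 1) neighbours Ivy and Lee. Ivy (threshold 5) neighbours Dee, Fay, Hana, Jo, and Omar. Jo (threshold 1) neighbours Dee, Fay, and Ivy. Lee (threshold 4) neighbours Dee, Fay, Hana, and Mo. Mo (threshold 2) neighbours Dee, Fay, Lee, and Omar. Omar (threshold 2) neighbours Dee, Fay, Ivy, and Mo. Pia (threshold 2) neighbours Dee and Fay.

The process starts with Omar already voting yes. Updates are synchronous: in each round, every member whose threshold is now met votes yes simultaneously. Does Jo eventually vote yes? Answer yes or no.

yes

Round 1 — Omar votes yes (initial).
Round 2 — checking thresholds:
  Dee: 1 of 6 neighbours < 4, not yet.
  Fay: 1 of 6 neighbours ≥ 1, votes yes.
  Ivy: 1 of 5 neighbours < 5, not yet.
  Mo: 1 of 4 neighbours < 2, not yet.
Round 3 — checking thresholds:
  Dee: 1 of 6 neighbours < 4, not yet.
  Ivy: 2 of 5 neighbours < 5, not yet.
  Jo: 1 of 3 neighbours ≥ 1, votes yes.
  Lee: 1 of 4 neighbours < 4, not yet.
  Mo: 2 of 4 neighbours ≥ 2, votes yes.
  Pia: 1 of 2 neighbours < 2, not yet.
Round 4 — no new yes votes; cascade stops.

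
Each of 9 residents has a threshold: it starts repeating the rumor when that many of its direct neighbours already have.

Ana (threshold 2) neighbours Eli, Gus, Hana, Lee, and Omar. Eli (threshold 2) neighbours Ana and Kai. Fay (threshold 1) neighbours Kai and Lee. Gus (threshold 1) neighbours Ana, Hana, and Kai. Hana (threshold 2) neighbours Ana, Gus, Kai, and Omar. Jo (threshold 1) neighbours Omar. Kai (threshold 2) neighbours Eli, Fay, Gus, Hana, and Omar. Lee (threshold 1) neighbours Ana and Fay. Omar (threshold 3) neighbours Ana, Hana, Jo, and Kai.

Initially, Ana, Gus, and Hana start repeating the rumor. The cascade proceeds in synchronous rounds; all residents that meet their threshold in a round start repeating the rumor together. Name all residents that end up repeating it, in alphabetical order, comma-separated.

Round 1 — Ana, Gus, Hana start repeating the rumor (initial).
Round 2 — checking thresholds:
  Eli: 1 of 2 neighbours < 2, not yet.
  Kai: 2 of 5 neighbours ≥ 2, starts repeating the rumor.
  Lee: 1 of 2 neighbours ≥ 1, starts repeating the rumor.
  Omar: 2 of 4 neighbours < 3, not yet.
Round 3 — checking thresholds:
  Eli: 2 of 2 neighbours ≥ 2, starts repeating the rumor.
  Fay: 2 of 2 neighbours ≥ 1, starts repeating the rumor.
  Omar: 3 of 4 neighbours ≥ 3, starts repeating the rumor.
Round 4 — checking thresholds:
  Jo: 1 of 1 neighbours ≥ 1, starts repeating the rumor.
Round 5 — no new spreads; cascade stops.

Ana, Eli, Fay, Gus, Hana, Jo, Kai, Lee, Omar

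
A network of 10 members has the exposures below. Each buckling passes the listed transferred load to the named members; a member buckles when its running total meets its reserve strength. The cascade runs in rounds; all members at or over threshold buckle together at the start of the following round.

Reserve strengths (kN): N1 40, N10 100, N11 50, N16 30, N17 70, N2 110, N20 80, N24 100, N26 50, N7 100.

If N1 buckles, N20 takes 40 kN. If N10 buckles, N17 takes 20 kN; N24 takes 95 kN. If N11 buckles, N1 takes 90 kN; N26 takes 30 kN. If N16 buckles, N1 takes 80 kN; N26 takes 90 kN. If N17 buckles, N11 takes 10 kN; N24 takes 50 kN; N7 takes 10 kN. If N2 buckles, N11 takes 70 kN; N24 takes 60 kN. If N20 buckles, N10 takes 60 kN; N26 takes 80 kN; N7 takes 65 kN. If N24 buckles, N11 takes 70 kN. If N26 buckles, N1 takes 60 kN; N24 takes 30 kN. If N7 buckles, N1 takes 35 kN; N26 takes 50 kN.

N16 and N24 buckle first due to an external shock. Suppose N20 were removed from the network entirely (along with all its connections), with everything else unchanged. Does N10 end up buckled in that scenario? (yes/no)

With N20 removed:
Round 1 — N16, N24 buckle (initial).
  N1: +80 → 80 ≥ 40
  N11: +70 → 70 ≥ 50
  N26: +90 → 90 ≥ 50
Round 2 — N1, N11, N26 buckle.
No further bucklings.

no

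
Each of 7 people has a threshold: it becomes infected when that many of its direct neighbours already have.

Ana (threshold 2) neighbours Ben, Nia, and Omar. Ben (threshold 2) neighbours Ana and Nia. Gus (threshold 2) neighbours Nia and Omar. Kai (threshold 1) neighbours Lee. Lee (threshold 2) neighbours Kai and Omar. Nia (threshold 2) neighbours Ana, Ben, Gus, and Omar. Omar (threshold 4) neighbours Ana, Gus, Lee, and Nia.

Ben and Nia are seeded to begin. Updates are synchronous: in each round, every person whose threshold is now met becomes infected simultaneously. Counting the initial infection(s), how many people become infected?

3

Round 1 — Ben, Nia become infected (initial).
Round 2 — checking thresholds:
  Ana: 2 of 3 neighbours ≥ 2, becomes infected.
  Gus: 1 of 2 neighbours < 2, holds.
  Omar: 1 of 4 neighbours < 4, holds.
Round 3 — no new infections; cascade stops.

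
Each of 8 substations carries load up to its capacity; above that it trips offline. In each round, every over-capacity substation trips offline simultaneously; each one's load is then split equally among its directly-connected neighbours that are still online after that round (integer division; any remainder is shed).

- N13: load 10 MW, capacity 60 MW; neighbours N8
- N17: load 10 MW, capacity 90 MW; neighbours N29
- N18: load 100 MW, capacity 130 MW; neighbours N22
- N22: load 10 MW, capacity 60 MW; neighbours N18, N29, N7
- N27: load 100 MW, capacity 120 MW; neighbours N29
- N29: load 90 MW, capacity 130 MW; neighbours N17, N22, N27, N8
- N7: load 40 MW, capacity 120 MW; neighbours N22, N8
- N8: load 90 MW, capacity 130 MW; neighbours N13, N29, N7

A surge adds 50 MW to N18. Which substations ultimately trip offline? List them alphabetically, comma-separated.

Round 1 — N18 at 150 > 130. N18 trips offline.
  N18 sheds 150 MW to N22: 150 each.
    N22: 10+150 = 160 > 60
Round 2 — N22 trips offline.
  N22 sheds 160 MW to N29, N7: 80 each.
    N29: 90+80 = 170 > 130
    N7: 40+80 = 120 ≤ 120
Round 3 — N29 trips offline.
  N29 sheds 170 MW to N17, N27, N8: 56 each (2 lost).
    N17: 10+56 = 66 ≤ 90
    N27: 100+56 = 156 > 120
    N8: 90+56 = 146 > 130
Round 4 — N27, N8 trip offline.
  N27 sheds 156 MW: no online neighbours, lost.
  N8 sheds 146 MW to N13, N7: 73 each.
    N13: 10+73 = 83 > 60
    N7: 120+73 = 193 > 120
Round 5 — N13, N7 trip offline.
  N13 sheds 83 MW: no online neighbours, lost.
  N7 sheds 193 MW: no online neighbours, lost.
No further trips.

N13, N18, N22, N27, N29, N7, N8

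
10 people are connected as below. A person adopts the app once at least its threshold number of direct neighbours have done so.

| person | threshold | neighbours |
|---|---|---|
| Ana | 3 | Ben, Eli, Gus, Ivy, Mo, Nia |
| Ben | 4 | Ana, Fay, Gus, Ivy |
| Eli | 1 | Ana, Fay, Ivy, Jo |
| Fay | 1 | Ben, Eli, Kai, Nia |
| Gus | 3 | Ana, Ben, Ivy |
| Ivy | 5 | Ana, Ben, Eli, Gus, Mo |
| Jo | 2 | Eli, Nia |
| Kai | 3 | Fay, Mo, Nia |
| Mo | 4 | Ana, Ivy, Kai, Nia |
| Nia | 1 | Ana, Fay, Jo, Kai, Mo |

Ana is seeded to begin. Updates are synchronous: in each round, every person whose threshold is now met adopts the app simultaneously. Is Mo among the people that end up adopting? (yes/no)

Round 1 — Ana adopts the app (initial).
Round 2 — checking thresholds:
  Ben: 1 of 4 neighbours < 4, not yet.
  Eli: 1 of 4 neighbours ≥ 1, adopts the app.
  Gus: 1 of 3 neighbours < 3, not yet.
  Ivy: 1 of 5 neighbours < 5, not yet.
  Mo: 1 of 4 neighbours < 4, not yet.
  Nia: 1 of 5 neighbours ≥ 1, adopts the app.
Round 3 — checking thresholds:
  Ben: 1 of 4 neighbours < 4, not yet.
  Fay: 2 of 4 neighbours ≥ 1, adopts the app.
  Gus: 1 of 3 neighbours < 3, not yet.
  Ivy: 2 of 5 neighbours < 5, not yet.
  Jo: 2 of 2 neighbours ≥ 2, adopts the app.
  Kai: 1 of 3 neighbours < 3, not yet.
  Mo: 2 of 4 neighbours < 4, not yet.
Round 4 — no new adoptions; cascade stops.

no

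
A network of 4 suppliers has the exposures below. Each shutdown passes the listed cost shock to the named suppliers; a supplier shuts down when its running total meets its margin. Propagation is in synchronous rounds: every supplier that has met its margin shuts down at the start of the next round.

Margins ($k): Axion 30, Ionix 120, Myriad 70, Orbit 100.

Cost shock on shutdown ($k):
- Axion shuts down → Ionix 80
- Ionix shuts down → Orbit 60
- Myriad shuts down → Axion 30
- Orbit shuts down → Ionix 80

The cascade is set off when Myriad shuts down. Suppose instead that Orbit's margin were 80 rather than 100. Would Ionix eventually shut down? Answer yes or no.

no

With Orbit's margin at 80:
Round 1 — Myriad shuts down (initial).
  Axion: +30 → 30 ≥ 30
Round 2 — Axion shuts down.
  Ionix: +80 → 80 < 120
No further shutdowns.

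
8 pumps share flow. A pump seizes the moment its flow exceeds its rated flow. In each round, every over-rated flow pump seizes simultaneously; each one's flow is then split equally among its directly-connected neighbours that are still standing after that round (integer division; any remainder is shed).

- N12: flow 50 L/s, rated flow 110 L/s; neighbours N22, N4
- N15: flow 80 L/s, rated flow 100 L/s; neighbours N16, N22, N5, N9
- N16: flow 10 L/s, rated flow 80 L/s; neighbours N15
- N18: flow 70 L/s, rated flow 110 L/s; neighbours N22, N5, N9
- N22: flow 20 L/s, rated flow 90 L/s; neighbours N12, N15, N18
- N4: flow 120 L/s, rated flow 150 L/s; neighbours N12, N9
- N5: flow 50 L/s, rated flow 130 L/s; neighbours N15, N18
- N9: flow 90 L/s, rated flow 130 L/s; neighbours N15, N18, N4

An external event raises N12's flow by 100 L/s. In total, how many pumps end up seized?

7

Round 1 — N12 at 150 > 110. N12 seizes.
  N12 sheds 150 L/s to N22, N4: 75 each.
    N22: 20+75 = 95 > 90
    N4: 120+75 = 195 > 150
Round 2 — N22, N4 seize.
  N22 sheds 95 L/s to N15, N18: 47 each (1 lost).
    N15: 80+47 = 127 > 100
    N18: 70+47 = 117 > 110
  N4 sheds 195 L/s to N9: 195 each.
    N9: 90+195 = 285 > 130
Round 3 — N15, N18, N9 seize.
  N15 sheds 127 L/s to N16, N5: 63 each (1 lost).
    N16: 10+63 = 73 ≤ 80
    N5: 50+63 = 113 ≤ 130
  N18 sheds 117 L/s to N5: 117 each.
    N5: 113+117 = 230 > 130
  N9 sheds 285 L/s: no online neighbours, lost.
Round 4 — N5 seizes.
  N5 sheds 230 L/s: no online neighbours, lost.
No further seizures.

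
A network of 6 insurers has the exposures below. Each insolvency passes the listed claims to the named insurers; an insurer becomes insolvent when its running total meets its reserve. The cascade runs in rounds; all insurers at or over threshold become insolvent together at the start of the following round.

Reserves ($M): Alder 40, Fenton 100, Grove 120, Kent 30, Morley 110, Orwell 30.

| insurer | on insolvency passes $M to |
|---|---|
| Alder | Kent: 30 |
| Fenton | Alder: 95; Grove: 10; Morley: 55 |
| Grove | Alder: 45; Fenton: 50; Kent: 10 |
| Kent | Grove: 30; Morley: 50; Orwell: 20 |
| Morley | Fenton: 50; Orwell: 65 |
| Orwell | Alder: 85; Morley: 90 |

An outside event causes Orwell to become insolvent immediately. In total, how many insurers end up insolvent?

4

Round 1 — Orwell becomes insolvent (initial).
  Alder: +85 → 85 ≥ 40
  Morley: +90 → 90 < 110
Round 2 — Alder becomes insolvent.
  Kent: +30 → 30 ≥ 30
Round 3 — Kent becomes insolvent.
  Grove: +30 → 30 < 120
  Morley: +50 → 140 ≥ 110
Round 4 — Morley becomes insolvent.
  Fenton: +50 → 50 < 100
No further insolvencies.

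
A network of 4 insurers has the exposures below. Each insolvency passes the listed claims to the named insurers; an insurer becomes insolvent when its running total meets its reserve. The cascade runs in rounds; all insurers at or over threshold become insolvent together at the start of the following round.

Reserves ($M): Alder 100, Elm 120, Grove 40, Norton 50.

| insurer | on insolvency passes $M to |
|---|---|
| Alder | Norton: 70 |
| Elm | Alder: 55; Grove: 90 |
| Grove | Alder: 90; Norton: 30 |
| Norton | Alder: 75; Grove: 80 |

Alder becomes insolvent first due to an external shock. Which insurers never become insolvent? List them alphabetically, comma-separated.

Elm

Round 1 — Alder becomes insolvent (initial).
  Norton: +70 → 70 ≥ 50
Round 2 — Norton becomes insolvent.
  Grove: +80 → 80 ≥ 40
Round 3 — Grove becomes insolvent.
No further insolvencies.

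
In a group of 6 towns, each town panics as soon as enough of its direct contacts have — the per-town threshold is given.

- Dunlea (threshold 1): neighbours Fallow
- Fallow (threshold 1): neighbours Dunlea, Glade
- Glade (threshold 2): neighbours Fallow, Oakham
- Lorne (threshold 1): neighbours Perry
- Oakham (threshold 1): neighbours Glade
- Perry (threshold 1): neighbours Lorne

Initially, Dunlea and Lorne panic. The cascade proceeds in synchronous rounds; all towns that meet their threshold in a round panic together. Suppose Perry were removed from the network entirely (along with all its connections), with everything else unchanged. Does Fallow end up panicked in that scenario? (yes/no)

yes

With Perry removed:
Round 1 — Dunlea, Lorne panic (initial).
Round 2 — checking thresholds:
  Fallow: 1 of 2 neighbours ≥ 1, panics.
Round 3 — no new panics; cascade stops.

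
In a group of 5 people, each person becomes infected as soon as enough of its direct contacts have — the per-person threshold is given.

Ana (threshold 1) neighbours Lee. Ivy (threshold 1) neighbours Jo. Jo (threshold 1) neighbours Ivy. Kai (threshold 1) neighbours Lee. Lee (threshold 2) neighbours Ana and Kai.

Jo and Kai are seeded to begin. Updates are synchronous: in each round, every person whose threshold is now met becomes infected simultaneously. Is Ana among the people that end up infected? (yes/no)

Round 1 — Jo, Kai become infected (initial).
Round 2 — checking thresholds:
  Ivy: 1 of 1 neighbours ≥ 1, becomes infected.
  Lee: 1 of 2 neighbours < 2, not yet.
Round 3 — no new infections; cascade stops.

no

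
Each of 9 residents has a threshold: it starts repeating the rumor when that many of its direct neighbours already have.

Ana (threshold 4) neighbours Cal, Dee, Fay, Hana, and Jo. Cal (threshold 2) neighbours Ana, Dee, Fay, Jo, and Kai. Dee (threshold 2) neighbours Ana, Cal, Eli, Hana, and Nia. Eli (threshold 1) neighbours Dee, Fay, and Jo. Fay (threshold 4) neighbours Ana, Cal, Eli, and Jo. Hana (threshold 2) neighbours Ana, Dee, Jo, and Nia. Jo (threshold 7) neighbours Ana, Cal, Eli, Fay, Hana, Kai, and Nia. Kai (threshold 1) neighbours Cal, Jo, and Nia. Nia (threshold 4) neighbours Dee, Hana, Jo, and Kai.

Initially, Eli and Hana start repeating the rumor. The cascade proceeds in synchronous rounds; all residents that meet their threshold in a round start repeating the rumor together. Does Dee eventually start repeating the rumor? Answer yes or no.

Round 1 — Eli, Hana start repeating the rumor (initial).
Round 2 — checking thresholds:
  Ana: 1 of 5 neighbours < 4, holds.
  Dee: 2 of 5 neighbours ≥ 2, starts repeating the rumor.
  Fay: 1 of 4 neighbours < 4, holds.
  Jo: 2 of 7 neighbours < 7, holds.
  Nia: 1 of 4 neighbours < 4, holds.
Round 3 — no new spreads; cascade stops.

yes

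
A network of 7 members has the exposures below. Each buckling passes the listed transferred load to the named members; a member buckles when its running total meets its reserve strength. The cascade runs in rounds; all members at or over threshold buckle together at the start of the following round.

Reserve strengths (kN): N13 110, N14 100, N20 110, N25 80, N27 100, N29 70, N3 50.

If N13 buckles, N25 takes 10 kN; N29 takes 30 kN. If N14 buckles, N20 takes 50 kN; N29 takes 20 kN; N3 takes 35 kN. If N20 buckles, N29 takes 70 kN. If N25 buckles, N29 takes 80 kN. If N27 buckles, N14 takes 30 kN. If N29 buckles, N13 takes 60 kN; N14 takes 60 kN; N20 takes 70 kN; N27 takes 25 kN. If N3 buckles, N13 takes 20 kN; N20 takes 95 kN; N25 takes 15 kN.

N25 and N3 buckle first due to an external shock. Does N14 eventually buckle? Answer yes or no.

no

Round 1 — N25, N3 buckle (initial).
  N13: +20 → 20 < 110
  N20: +95 → 95 < 110
  N29: +80 → 80 ≥ 70
Round 2 — N29 buckles.
  N13: +60 → 80 < 110
  N14: +60 → 60 < 100
  N20: +70 → 165 ≥ 110
  N27: +25 → 25 < 100
Round 3 — N20 buckles.
No further bucklings.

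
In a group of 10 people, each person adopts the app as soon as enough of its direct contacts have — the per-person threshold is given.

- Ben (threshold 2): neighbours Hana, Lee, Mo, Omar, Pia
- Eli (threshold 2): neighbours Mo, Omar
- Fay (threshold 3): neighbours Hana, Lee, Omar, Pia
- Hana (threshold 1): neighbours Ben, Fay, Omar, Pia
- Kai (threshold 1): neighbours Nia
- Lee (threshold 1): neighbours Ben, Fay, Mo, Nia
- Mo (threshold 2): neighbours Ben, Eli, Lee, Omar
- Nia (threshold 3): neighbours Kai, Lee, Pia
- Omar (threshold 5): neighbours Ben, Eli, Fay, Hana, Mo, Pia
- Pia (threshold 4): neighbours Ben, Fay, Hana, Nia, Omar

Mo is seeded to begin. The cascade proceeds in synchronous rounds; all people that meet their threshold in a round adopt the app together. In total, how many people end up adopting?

Round 1 — Mo adopts the app (initial).
Round 2 — checking thresholds:
  Ben: 1 of 5 neighbours < 2, not yet.
  Eli: 1 of 2 neighbours < 2, not yet.
  Lee: 1 of 4 neighbours ≥ 1, adopts the app.
  Omar: 1 of 6 neighbours < 5, not yet.
Round 3 — checking thresholds:
  Ben: 2 of 5 neighbours ≥ 2, adopts the app.
  Eli: 1 of 2 neighbours < 2, not yet.
  Fay: 1 of 4 neighbours < 3, not yet.
  Nia: 1 of 3 neighbours < 3, not yet.
  Omar: 1 of 6 neighbours < 5, not yet.
Round 4 — checking thresholds:
  Eli: 1 of 2 neighbours < 2, not yet.
  Fay: 1 of 4 neighbours < 3, not yet.
  Hana: 1 of 4 neighbours ≥ 1, adopts the app.
  Nia: 1 of 3 neighbours < 3, not yet.
  Omar: 2 of 6 neighbours < 5, not yet.
  Pia: 1 of 5 neighbours < 4, not yet.
Round 5 — no new adoptions; cascade stops.

4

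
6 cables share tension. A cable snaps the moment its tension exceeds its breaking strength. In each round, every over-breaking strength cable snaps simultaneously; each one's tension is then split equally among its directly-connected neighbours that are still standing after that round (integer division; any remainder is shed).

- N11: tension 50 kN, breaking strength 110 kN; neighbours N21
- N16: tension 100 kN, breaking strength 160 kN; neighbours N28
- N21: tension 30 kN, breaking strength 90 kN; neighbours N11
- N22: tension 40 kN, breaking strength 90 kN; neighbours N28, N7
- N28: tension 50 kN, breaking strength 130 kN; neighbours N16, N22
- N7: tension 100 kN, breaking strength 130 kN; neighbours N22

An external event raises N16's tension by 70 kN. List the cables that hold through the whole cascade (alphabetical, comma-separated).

N11, N21

Round 1 — N16 at 170 > 160. N16 snaps.
  N16 sheds 170 kN to N28: 170 each.
    N28: 50+170 = 220 > 130
Round 2 — N28 snaps.
  N28 sheds 220 kN to N22: 220 each.
    N22: 40+220 = 260 > 90
Round 3 — N22 snaps.
  N22 sheds 260 kN to N7: 260 each.
    N7: 100+260 = 360 > 130
Round 4 — N7 snaps.
  N7 sheds 360 kN: no online neighbours, lost.
No further breaks.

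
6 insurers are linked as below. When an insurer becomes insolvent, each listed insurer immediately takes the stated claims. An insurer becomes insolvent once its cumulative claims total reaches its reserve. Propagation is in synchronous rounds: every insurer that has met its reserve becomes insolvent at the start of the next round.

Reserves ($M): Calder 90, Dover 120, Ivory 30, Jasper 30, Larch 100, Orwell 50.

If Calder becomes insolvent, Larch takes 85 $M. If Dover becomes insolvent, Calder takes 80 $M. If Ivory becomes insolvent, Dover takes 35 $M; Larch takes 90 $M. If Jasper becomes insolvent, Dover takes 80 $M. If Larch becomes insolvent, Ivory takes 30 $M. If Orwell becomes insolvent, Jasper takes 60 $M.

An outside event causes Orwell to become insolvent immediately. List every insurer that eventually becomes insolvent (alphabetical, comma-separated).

Round 1 — Orwell becomes insolvent (initial).
  Jasper: +60 → 60 ≥ 30
Round 2 — Jasper becomes insolvent.
  Dover: +80 → 80 < 120
No further insolvencies.

Jasper, Orwell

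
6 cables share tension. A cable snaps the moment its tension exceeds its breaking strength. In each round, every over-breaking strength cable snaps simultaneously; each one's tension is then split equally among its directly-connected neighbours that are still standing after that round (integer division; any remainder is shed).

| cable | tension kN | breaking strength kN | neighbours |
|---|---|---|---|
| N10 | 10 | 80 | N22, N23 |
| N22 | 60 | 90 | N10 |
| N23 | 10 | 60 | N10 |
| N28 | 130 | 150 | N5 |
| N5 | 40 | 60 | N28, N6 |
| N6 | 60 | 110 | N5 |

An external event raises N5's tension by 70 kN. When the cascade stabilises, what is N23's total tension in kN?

10

Round 1 — N5 at 110 > 60. N5 snaps.
  N5 sheds 110 kN to N28, N6: 55 each.
    N28: 130+55 = 185 > 150
    N6: 60+55 = 115 > 110
Round 2 — N28, N6 snap.
  N28 sheds 185 kN: no online neighbours, lost.
  N6 sheds 115 kN: no online neighbours, lost.
No further breaks.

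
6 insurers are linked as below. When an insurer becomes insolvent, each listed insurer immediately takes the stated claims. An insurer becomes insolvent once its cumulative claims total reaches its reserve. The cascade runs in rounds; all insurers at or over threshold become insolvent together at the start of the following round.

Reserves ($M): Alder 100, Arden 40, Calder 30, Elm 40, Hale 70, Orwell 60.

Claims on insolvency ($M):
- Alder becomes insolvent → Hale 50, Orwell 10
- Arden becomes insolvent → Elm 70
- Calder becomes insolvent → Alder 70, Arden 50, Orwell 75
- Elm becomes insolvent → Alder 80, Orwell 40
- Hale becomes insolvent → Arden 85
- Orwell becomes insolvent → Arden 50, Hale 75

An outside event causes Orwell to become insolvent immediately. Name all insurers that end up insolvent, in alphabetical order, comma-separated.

Round 1 — Orwell becomes insolvent (initial).
  Arden: +50 → 50 ≥ 40
  Hale: +75 → 75 ≥ 70
Round 2 — Arden, Hale become insolvent.
  Elm: +70 → 70 ≥ 40
Round 3 — Elm becomes insolvent.
  Alder: +80 → 80 < 100
No further insolvencies.

Arden, Elm, Hale, Orwell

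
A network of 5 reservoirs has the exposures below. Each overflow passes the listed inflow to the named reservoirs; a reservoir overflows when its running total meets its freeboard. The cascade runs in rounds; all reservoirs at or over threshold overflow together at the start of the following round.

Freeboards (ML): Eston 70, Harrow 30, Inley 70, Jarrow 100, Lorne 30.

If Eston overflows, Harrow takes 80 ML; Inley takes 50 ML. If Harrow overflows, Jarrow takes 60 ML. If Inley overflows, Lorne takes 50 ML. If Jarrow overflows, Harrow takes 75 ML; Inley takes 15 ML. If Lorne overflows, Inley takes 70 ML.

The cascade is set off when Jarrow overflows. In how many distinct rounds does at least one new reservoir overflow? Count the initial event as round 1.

Round 1 — Jarrow overflows (initial).
  Harrow: +75 → 75 ≥ 30
  Inley: +15 → 15 < 70
Round 2 — Harrow overflows.
No further overflows.

2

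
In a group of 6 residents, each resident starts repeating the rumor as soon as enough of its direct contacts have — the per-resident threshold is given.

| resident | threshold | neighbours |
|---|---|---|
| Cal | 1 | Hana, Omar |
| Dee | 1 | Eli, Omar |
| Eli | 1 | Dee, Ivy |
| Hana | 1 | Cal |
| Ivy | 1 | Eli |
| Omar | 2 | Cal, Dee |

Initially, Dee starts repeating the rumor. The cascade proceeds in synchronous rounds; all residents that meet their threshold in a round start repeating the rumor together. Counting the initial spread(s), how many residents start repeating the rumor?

3

Round 1 — Dee starts repeating the rumor (initial).
Round 2 — checking thresholds:
  Eli: 1 of 2 neighbours ≥ 1, starts repeating the rumor.
  Omar: 1 of 2 neighbours < 2, not yet.
Round 3 — checking thresholds:
  Ivy: 1 of 1 neighbours ≥ 1, starts repeating the rumor.
  Omar: 1 of 2 neighbours < 2, not yet.
Round 4 — no new spreads; cascade stops.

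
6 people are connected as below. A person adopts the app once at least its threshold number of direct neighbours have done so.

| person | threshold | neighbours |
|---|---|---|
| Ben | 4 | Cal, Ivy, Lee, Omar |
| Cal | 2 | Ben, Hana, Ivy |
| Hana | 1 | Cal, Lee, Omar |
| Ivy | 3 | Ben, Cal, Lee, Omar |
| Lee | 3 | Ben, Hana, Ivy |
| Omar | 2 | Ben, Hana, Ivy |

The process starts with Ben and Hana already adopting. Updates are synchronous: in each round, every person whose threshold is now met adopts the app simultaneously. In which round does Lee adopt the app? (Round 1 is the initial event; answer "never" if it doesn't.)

Round 1 — Ben, Hana adopt the app (initial).
Round 2 — checking thresholds:
  Cal: 2 of 3 neighbours ≥ 2, adopts the app.
  Ivy: 1 of 4 neighbours < 3, holds.
  Lee: 2 of 3 neighbours < 3, holds.
  Omar: 2 of 3 neighbours ≥ 2, adopts the app.
Round 3 — checking thresholds:
  Ivy: 3 of 4 neighbours ≥ 3, adopts the app.
  Lee: 2 of 3 neighbours < 3, holds.
Round 4 — checking thresholds:
  Lee: 3 of 3 neighbours ≥ 3, adopts the app.
Round 5 — no new adoptions; cascade stops.

4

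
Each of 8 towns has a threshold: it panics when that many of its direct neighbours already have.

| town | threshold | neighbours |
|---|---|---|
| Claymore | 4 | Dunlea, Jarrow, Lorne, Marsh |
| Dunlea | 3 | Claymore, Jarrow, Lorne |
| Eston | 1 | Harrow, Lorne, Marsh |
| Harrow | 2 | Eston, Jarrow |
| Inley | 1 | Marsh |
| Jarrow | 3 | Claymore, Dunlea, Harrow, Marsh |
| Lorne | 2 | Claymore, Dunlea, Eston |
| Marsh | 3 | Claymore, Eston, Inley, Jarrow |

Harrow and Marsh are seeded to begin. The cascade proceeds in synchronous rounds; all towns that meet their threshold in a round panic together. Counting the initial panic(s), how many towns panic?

4

Round 1 — Harrow, Marsh panic (initial).
Round 2 — checking thresholds:
  Claymore: 1 of 4 neighbours < 4, not yet.
  Eston: 2 of 3 neighbours ≥ 1, panics.
  Inley: 1 of 1 neighbours ≥ 1, panics.
  Jarrow: 2 of 4 neighbours < 3, not yet.
Round 3 — no new panics; cascade stops.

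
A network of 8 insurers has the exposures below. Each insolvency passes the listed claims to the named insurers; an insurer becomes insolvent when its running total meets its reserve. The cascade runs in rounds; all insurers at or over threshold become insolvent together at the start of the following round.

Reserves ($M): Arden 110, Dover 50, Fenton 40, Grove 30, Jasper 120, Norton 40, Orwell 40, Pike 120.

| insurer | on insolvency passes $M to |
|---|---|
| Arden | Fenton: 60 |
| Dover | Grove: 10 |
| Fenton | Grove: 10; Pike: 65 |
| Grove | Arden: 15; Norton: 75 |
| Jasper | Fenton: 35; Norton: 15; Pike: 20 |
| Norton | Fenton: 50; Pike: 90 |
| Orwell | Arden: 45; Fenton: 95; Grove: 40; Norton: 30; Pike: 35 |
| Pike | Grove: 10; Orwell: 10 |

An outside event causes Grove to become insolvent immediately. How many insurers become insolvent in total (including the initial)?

4

Round 1 — Grove becomes insolvent (initial).
  Arden: +15 → 15 < 110
  Norton: +75 → 75 ≥ 40
Round 2 — Norton becomes insolvent.
  Fenton: +50 → 50 ≥ 40
  Pike: +90 → 90 < 120
Round 3 — Fenton becomes insolvent.
  Pike: +65 → 155 ≥ 120
Round 4 — Pike becomes insolvent.
  Orwell: +10 → 10 < 40
No further insolvencies.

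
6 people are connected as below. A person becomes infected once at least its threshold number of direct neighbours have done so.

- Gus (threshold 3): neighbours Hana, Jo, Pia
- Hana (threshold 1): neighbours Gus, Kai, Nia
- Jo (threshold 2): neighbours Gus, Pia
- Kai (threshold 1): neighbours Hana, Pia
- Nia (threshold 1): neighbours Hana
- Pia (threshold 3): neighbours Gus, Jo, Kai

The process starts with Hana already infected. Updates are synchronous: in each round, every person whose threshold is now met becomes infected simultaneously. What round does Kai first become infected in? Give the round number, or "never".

2

Round 1 — Hana becomes infected (initial).
Round 2 — checking thresholds:
  Gus: 1 of 3 neighbours < 3, below threshold.
  Kai: 1 of 2 neighbours ≥ 1, becomes infected.
  Nia: 1 of 1 neighbours ≥ 1, becomes infected.
Round 3 — no new infections; cascade stops.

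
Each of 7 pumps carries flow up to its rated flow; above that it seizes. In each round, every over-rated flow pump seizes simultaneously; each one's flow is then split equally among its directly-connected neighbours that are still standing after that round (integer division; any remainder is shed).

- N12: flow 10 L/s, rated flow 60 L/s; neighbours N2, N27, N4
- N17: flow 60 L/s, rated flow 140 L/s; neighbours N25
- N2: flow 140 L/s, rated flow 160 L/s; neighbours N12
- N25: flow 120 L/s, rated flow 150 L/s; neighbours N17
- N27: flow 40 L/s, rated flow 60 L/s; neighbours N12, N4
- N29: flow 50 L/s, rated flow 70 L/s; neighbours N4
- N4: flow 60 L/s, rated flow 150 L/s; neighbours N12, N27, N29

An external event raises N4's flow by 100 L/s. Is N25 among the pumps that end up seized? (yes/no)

no

Round 1 — N4 at 160 > 150. N4 seizes.
  N4 sheds 160 L/s to N12, N27, N29: 53 each (1 lost).
    N12: 10+53 = 63 > 60
    N27: 40+53 = 93 > 60
    N29: 50+53 = 103 > 70
Round 2 — N12, N27, N29 seize.
  N12 sheds 63 L/s to N2: 63 each.
    N2: 140+63 = 203 > 160
  N27 sheds 93 L/s: no online neighbours, lost.
  N29 sheds 103 L/s: no online neighbours, lost.
Round 3 — N2 seizes.
  N2 sheds 203 L/s: no online neighbours, lost.
No further seizures.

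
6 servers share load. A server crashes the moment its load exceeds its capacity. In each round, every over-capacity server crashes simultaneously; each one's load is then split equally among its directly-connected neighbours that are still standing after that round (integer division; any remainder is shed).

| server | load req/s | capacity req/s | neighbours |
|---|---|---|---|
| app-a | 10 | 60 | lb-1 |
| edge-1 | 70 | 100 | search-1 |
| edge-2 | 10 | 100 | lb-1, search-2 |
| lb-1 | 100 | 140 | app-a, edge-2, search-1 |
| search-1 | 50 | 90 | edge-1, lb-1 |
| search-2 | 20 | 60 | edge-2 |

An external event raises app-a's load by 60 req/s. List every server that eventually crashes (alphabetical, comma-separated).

Round 1 — app-a at 70 > 60. app-a crashes.
  app-a sheds 70 req/s to lb-1: 70 each.
    lb-1: 100+70 = 170 > 140
Round 2 — lb-1 crashes.
  lb-1 sheds 170 req/s to edge-2, search-1: 85 each.
    edge-2: 10+85 = 95 ≤ 100
    search-1: 50+85 = 135 > 90
Round 3 — search-1 crashes.
  search-1 sheds 135 req/s to edge-1: 135 each.
    edge-1: 70+135 = 205 > 100
Round 4 — edge-1 crashes.
  edge-1 sheds 205 req/s: no online neighbours, lost.
No further crashes.

app-a, edge-1, lb-1, search-1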